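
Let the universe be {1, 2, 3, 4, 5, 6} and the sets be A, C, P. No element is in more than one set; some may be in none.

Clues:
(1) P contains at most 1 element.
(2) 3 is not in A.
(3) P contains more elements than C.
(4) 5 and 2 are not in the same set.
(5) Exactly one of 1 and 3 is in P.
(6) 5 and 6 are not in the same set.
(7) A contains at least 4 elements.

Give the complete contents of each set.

A = {1, 2, 4, 6}; C = {}; P = {3}

From (2): 3 ∉ A.
Suppose 1 ∉ A: no assignment then satisfies all the clues, so 1 ∈ A.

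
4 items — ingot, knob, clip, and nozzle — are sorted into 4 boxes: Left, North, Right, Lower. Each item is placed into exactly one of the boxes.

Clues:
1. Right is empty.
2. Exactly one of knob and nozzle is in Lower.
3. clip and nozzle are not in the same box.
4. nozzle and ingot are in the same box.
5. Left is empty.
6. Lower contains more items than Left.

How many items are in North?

2

(1): Right already has 0, so the rest are out.
(5): Left already has 0, so the rest are out.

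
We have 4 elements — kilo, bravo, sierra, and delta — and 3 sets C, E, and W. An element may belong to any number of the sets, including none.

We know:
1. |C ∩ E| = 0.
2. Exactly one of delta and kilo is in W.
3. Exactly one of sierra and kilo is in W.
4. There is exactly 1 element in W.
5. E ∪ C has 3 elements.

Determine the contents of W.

W = {kilo}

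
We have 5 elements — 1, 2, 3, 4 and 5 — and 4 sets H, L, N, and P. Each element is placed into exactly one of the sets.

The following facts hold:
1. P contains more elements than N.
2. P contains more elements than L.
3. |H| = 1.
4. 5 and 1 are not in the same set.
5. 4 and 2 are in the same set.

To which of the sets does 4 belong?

4: P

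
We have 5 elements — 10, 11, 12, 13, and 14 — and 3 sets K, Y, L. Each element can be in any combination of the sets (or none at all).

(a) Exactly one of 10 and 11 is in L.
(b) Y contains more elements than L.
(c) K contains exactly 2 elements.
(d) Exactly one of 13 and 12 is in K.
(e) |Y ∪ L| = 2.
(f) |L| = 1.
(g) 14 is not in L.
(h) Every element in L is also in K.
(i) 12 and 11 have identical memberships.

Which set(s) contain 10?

10: K, L, Y

From (g): 14 ∉ L.
Suppose 10 ∉ K: no assignment then satisfies all the clues, so 10 ∈ K.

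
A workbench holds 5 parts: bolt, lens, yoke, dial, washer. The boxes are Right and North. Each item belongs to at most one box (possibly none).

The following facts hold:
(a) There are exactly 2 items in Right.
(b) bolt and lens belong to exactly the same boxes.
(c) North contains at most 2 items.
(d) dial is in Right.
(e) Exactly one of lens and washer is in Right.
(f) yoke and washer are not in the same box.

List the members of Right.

Right = {dial, washer}

From (d): dial ∈ Right.
Suppose bolt ∈ Right: no assignment then satisfies all the clues, so bolt ∉ Right.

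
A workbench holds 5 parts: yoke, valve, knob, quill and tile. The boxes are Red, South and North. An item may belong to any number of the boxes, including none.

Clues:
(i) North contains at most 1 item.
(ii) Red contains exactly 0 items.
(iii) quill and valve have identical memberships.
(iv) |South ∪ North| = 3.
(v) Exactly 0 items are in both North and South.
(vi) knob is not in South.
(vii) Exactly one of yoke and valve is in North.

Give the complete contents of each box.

Red = {}; South = {quill, valve}; North = {yoke}

From (vi): knob ∉ South.
(ii): Red already has 0, so the rest are out.
Suppose yoke ∈ South: no assignment then satisfies all the clues, so yoke ∉ South.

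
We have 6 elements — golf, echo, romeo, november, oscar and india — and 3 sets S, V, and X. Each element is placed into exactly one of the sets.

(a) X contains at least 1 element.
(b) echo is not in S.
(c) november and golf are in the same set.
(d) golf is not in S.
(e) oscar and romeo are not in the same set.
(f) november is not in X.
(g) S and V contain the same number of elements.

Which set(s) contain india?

india: S

From (b): echo ∉ S.
From (d): golf ∉ S.
From (f): november ∉ X.
(c): november matches golf: november ∉ S.
(c): golf matches november: golf ∉ X.
Only one set left: golf ∈ V.
Only one set left: november ∈ V.
Suppose india ∉ S: no assignment then satisfies all the clues, so india ∈ S.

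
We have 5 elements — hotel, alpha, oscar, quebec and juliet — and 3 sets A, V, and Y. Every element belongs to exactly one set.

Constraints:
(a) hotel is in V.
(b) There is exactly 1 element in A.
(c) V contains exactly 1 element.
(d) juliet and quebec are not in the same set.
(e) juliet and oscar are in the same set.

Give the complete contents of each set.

A = {quebec}; V = {hotel}; Y = {alpha, juliet, oscar}

From (a): hotel ∈ V.
(c): V already has 1, so the rest are out.
Suppose alpha ∈ A: no assignment then satisfies all the clues, so alpha ∉ A.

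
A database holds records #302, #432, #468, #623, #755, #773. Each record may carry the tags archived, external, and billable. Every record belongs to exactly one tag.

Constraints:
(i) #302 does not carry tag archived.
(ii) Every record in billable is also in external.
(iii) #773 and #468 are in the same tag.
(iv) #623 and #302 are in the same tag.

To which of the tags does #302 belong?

#302: external

From (i): #302 ∉ archived.
(iv): #623 matches #302: #623 ∉ archived.
Suppose #302 ∉ external: no assignment then satisfies all the clues, so #302 ∈ external.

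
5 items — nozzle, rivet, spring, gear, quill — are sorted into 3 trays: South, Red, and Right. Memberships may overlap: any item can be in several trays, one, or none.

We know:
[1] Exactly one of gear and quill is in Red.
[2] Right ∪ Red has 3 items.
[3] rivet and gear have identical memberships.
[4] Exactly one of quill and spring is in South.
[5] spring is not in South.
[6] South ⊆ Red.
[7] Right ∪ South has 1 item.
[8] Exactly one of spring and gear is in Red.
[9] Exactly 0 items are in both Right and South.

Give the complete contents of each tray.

South = {quill}; Red = {nozzle, quill, spring}; Right = {}

From (5): spring ∉ South.
(4) (exactly one): quill ∈ South.
(6) with quill ∈ South: quill ∈ Red.
(1) (exactly one): gear ∉ Red.
(3): rivet matches gear: rivet ∉ Red.
(6) contrapositive: rivet ∉ South.
(6) contrapositive: gear ∉ South.
(8) (exactly one): spring ∈ Red.
Suppose nozzle ∈ South: no assignment then satisfies all the clues, so nozzle ∉ South.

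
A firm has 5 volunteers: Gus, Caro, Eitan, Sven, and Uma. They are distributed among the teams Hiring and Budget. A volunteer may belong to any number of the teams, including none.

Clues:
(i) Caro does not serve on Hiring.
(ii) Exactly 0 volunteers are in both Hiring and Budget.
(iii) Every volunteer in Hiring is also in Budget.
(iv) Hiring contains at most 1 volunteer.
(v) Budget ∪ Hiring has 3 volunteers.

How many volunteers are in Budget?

3

From (i): Caro ∉ Hiring.
Suppose Gus ∈ Hiring: no assignment then satisfies all the clues, so Gus ∉ Hiring.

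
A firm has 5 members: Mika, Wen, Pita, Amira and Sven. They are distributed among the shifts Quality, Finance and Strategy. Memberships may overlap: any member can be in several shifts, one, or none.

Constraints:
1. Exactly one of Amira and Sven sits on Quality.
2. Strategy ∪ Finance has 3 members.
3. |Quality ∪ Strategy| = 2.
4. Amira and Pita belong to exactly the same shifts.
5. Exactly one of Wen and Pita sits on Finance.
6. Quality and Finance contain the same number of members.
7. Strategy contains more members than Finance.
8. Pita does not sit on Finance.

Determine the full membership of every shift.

Quality = {Sven}; Finance = {Wen}; Strategy = {Mika, Sven}

From (8): Pita ∉ Finance.
(4): Amira matches Pita: Amira ∉ Finance.
(5) (exactly one): Wen ∈ Finance.
Suppose Mika ∈ Quality: no assignment then satisfies all the clues, so Mika ∉ Quality.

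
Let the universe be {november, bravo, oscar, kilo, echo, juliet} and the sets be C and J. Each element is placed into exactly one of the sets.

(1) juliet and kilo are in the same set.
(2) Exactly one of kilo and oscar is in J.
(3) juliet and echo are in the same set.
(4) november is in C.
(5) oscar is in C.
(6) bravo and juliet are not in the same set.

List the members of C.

From (4): november ∈ C.
From (5): oscar ∈ C.
(2) (exactly one): kilo ∈ J.
(1): juliet matches kilo: juliet ∉ C.
(1): juliet matches kilo: juliet ∈ J.
(3): echo matches juliet: echo ∉ C.
(3): echo matches juliet: echo ∈ J.
(6): bravo ∉ J.
Only one set left: bravo ∈ C.

C = {bravo, november, oscar}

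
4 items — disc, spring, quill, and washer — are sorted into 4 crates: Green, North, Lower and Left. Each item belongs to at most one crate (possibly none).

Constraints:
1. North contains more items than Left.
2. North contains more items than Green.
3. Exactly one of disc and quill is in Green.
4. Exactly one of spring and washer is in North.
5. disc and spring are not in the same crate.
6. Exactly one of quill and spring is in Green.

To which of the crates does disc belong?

disc: North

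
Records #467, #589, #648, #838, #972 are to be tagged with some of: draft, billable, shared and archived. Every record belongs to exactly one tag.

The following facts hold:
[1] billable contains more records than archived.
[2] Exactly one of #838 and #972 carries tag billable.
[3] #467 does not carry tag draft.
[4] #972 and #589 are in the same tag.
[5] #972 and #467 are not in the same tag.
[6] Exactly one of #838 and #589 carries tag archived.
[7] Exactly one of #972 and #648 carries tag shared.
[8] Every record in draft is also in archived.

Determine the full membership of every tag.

draft = {}; billable = {#589, #972}; shared = {#467, #648}; archived = {#838}

From (3): #467 ∉ draft.
Suppose #467 ∈ billable: no assignment then satisfies all the clues, so #467 ∉ billable.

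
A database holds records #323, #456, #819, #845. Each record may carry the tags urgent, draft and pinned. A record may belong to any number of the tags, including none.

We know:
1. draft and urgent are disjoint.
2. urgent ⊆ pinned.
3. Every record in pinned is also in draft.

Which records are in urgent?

urgent = {}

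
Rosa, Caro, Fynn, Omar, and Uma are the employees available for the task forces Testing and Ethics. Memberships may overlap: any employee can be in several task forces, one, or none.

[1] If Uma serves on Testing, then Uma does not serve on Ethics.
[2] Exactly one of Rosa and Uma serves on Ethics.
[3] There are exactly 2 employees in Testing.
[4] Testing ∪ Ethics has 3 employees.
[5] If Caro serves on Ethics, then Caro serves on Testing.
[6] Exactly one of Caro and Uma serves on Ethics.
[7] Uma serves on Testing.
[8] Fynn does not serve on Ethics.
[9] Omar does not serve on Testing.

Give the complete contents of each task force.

Testing = {Caro, Uma}; Ethics = {Caro, Rosa}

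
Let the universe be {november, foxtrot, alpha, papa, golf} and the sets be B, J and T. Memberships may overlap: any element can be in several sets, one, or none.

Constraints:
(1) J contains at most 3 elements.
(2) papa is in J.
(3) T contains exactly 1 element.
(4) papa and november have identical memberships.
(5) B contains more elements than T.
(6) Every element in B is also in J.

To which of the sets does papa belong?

papa: B, J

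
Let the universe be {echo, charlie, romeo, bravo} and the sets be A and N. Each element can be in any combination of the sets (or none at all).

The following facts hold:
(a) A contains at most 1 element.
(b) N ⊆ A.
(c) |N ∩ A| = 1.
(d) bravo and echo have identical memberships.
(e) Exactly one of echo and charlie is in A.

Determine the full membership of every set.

A = {charlie}; N = {charlie}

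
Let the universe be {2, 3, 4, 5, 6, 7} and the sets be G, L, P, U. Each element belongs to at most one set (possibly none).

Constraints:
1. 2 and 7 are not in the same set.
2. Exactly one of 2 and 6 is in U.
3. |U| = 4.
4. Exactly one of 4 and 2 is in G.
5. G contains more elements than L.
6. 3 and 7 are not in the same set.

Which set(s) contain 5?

5: U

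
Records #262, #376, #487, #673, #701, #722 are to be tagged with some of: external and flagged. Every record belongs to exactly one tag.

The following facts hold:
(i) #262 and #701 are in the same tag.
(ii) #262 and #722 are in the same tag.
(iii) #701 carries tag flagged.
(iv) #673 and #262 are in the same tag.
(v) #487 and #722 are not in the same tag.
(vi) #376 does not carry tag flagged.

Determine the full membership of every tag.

From (iii): #701 ∈ flagged.
From (vi): #376 ∉ flagged.
(i): #262 matches #701: #262 ∉ external.
(i): #262 matches #701: #262 ∈ flagged.
(ii): #722 matches #262: #722 ∉ external.
(ii): #722 matches #262: #722 ∈ flagged.
(iv): #673 matches #262: #673 ∉ external.
(iv): #673 matches #262: #673 ∈ flagged.
(v): #487 ∉ flagged.
Only one tag left: #376 ∈ external.
Only one tag left: #487 ∈ external.

external = {#376, #487}; flagged = {#262, #673, #701, #722}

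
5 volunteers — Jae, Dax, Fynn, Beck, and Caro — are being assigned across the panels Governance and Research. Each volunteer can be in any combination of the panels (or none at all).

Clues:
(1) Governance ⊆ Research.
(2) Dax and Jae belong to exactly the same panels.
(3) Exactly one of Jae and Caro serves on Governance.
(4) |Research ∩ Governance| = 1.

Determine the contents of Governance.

Governance = {Caro}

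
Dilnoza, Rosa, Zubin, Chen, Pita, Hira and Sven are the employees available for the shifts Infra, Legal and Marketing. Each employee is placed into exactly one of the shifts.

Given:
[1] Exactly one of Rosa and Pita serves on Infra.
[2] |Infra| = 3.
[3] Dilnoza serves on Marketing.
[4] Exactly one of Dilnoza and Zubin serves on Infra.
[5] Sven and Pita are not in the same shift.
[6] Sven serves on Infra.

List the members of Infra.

Infra = {Rosa, Sven, Zubin}

From (3): Dilnoza ∈ Marketing.
From (6): Sven ∈ Infra.
(4) (exactly one): Zubin ∈ Infra.
(5): Pita ∉ Infra.
(1) (exactly one): Rosa ∈ Infra.
(2): Infra already has 3, so the rest are out.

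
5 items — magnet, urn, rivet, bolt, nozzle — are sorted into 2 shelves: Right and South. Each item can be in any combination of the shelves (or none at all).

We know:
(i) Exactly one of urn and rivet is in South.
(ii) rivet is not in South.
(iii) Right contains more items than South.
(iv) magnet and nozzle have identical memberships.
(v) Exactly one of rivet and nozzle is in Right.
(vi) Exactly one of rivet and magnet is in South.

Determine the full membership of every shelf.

Right = {bolt, magnet, nozzle, urn}; South = {magnet, nozzle, urn}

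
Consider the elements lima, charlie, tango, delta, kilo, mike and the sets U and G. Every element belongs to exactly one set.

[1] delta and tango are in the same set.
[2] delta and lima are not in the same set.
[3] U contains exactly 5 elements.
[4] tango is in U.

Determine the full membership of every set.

U = {charlie, delta, kilo, mike, tango}; G = {lima}

From (4): tango ∈ U.
(1): delta matches tango: delta ∈ U.
(2): lima ∉ U.
(3): only 5 candidates remain for U, so all are in.
Only one set left: lima ∈ G.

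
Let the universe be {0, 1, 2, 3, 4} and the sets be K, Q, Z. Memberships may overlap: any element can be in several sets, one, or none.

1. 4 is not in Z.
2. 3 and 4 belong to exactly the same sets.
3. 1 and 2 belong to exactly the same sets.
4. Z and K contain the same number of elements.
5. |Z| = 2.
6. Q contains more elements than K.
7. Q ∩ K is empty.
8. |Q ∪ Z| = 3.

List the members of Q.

Q = {0, 1, 2}

From (1): 4 ∉ Z.
(2): 3 matches 4: 3 ∉ Z.
Suppose 0 ∉ Q: no assignment then satisfies all the clues, so 0 ∈ Q.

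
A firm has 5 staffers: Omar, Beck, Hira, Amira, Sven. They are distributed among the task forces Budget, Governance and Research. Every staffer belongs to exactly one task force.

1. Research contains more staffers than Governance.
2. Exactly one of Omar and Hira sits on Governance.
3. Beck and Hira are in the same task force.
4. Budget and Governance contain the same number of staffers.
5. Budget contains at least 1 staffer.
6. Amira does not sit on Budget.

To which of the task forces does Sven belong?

From (6): Amira ∉ Budget.
Suppose Sven ∉ Budget: no assignment then satisfies all the clues, so Sven ∈ Budget.

Sven: Budget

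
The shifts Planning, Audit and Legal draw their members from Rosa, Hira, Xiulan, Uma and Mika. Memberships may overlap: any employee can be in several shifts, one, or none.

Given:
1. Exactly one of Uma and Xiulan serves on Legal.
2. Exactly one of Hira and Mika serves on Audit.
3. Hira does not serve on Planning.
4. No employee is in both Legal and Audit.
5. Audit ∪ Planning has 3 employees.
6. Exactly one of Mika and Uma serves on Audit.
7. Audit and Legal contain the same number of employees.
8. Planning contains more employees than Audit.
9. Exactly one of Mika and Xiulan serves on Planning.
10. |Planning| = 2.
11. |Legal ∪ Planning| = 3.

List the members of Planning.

Planning = {Rosa, Xiulan}

From (3): Hira ∉ Planning.
Suppose Rosa ∉ Planning: no assignment then satisfies all the clues, so Rosa ∈ Planning.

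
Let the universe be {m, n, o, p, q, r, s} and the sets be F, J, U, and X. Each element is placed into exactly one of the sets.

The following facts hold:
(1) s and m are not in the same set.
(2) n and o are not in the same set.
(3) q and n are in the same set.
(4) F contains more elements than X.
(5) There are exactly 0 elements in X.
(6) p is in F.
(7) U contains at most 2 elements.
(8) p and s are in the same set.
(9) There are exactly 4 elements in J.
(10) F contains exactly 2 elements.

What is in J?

J = {m, n, q, r}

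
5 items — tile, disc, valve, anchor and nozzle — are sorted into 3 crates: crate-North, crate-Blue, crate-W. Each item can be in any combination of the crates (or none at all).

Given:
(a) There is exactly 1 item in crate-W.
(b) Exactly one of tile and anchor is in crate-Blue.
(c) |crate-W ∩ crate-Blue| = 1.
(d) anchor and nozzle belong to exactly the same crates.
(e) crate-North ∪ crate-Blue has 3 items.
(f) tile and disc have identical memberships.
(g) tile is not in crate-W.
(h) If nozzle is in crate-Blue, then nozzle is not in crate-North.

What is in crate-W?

crate-W = {valve}

From (g): tile ∉ crate-W.
(f): disc matches tile: disc ∉ crate-W.
Suppose valve ∉ crate-W: no assignment then satisfies all the clues, so valve ∈ crate-W.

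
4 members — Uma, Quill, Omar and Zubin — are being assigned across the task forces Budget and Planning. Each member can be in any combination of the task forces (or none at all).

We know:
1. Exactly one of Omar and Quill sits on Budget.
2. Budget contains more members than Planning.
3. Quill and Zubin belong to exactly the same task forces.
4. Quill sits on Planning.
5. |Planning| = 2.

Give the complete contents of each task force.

Budget = {Quill, Uma, Zubin}; Planning = {Quill, Zubin}

From (4): Quill ∈ Planning.
(3): Zubin matches Quill: Zubin ∈ Planning.
(5): Planning already has 2, so the rest are out.
Suppose Uma ∉ Budget: no assignment then satisfies all the clues, so Uma ∈ Budget.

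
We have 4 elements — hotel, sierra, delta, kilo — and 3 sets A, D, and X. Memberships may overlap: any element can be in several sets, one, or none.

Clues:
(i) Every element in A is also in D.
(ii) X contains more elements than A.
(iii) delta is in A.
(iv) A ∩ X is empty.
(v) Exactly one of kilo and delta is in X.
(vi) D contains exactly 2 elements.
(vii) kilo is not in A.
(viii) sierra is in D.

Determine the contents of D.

D = {delta, sierra}

From (iii): delta ∈ A.
From (vii): kilo ∉ A.
From (viii): sierra ∈ D.
(i) with delta ∈ A: delta ∈ D.
(iv) (disjoint): delta ∉ X.
(v) (exactly one): kilo ∈ X.
(vi): D already has 2, so the rest are out.
(i) contrapositive: hotel ∉ A.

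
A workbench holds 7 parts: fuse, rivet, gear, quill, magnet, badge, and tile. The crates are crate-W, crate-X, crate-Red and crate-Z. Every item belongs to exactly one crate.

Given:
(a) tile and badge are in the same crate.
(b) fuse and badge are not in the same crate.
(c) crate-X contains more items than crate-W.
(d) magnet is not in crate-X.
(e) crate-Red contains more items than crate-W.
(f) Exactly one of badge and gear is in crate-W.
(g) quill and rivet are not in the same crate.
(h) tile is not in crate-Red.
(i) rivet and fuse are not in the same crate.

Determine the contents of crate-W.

crate-W = {gear}

From (d): magnet ∉ crate-X.
From (h): tile ∉ crate-Red.
(a): badge matches tile: badge ∉ crate-Red.
Suppose fuse ∈ crate-W: no assignment then satisfies all the clues, so fuse ∉ crate-W.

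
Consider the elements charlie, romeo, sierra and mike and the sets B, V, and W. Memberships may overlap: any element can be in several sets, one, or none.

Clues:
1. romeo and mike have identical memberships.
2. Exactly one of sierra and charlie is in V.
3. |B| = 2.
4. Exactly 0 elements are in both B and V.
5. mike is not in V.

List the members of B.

B = {mike, romeo}

From (5): mike ∉ V.
(1): romeo matches mike: romeo ∉ V.
Suppose charlie ∈ B: no assignment then satisfies all the clues, so charlie ∉ B.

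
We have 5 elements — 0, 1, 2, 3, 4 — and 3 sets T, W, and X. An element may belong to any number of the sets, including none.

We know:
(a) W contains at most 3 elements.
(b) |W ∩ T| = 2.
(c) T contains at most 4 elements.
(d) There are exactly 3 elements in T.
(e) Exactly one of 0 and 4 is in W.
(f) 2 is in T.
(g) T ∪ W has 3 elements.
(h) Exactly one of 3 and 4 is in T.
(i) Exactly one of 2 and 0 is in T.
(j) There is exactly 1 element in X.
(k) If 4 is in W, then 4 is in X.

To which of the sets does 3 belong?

3: none

From (f): 2 ∈ T.
(i) (exactly one): 0 ∉ T.
Suppose 3 ∈ T: no assignment then satisfies all the clues, so 3 ∉ T.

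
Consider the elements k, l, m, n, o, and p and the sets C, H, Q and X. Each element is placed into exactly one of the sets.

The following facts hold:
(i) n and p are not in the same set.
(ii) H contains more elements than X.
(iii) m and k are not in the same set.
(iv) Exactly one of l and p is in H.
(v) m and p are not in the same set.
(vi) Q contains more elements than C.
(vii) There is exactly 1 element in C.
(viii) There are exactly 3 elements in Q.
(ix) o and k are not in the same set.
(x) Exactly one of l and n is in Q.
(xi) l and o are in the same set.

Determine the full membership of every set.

C = {n}; H = {k, p}; Q = {l, m, o}; X = {}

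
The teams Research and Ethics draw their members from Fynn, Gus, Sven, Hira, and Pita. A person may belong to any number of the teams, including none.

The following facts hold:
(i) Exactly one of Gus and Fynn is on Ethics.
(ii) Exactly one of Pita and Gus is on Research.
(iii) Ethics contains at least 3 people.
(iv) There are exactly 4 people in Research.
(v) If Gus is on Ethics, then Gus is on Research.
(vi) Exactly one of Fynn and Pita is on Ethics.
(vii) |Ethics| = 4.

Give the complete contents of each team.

Research = {Fynn, Gus, Hira, Sven}; Ethics = {Gus, Hira, Pita, Sven}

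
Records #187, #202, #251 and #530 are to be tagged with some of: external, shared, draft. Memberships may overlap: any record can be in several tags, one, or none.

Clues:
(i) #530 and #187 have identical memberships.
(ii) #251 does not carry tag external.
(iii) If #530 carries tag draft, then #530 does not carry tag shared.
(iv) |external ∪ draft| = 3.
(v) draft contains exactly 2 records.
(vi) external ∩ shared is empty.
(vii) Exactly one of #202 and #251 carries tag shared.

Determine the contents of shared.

From (ii): #251 ∉ external.
Suppose #187 ∈ shared: no assignment then satisfies all the clues, so #187 ∉ shared.

shared = {#251}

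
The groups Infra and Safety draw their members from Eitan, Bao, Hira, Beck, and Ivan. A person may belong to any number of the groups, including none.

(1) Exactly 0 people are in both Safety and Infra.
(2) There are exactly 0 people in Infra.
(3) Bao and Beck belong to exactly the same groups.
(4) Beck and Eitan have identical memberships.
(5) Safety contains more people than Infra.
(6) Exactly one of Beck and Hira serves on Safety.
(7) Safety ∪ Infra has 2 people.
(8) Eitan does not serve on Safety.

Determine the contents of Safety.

Safety = {Hira, Ivan}

From (8): Eitan ∉ Safety.
(2): Infra already has 0, so the rest are out.
(4): Beck matches Eitan: Beck ∉ Safety.
(6) (exactly one): Hira ∈ Safety.
(3): Bao matches Beck: Bao ∉ Safety.
Suppose Ivan ∉ Safety: no assignment then satisfies all the clues, so Ivan ∈ Safety.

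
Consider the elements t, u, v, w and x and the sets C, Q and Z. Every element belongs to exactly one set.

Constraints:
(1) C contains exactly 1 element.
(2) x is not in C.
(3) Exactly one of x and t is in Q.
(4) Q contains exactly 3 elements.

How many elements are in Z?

1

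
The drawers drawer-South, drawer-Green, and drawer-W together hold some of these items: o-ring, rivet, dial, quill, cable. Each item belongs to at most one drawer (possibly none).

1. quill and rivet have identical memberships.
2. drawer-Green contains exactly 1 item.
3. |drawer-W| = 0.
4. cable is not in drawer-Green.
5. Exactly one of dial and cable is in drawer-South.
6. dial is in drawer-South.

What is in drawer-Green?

drawer-Green = {o-ring}

From (4): cable ∉ drawer-Green.
From (6): dial ∈ drawer-South.
(3): drawer-W already has 0, so the rest are out.
(5) (exactly one): cable ∉ drawer-South.
Suppose o-ring ∉ drawer-Green: no assignment then satisfies all the clues, so o-ring ∈ drawer-Green.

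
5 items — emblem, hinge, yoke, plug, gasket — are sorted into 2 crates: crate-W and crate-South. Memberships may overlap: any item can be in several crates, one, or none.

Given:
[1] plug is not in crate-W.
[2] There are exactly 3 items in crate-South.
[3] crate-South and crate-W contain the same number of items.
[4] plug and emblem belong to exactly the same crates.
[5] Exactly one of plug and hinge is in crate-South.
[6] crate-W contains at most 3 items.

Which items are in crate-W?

crate-W = {gasket, hinge, yoke}

From (1): plug ∉ crate-W.
(4): emblem matches plug: emblem ∉ crate-W.
Suppose hinge ∉ crate-W: no assignment then satisfies all the clues, so hinge ∈ crate-W.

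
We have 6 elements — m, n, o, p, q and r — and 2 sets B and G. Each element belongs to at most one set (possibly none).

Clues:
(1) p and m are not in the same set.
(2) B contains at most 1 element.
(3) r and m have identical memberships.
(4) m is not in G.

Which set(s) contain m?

m: none

From (4): m ∉ G.
(3): r matches m: r ∉ G.
Suppose m ∈ B: no assignment then satisfies all the clues, so m ∉ B.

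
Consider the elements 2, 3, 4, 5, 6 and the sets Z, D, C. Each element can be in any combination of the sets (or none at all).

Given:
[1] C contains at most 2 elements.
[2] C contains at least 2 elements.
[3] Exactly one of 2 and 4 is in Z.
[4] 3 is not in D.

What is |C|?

2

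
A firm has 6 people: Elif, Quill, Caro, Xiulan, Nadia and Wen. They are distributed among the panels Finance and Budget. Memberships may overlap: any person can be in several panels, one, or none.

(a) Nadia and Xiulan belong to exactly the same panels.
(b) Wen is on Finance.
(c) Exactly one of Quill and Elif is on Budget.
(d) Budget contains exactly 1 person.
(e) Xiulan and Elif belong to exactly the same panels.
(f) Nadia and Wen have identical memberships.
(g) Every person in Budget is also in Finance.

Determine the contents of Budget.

Budget = {Quill}

From (b): Wen ∈ Finance.
(f): Nadia matches Wen: Nadia ∈ Finance.
(a): Xiulan matches Nadia: Xiulan ∈ Finance.
(e): Elif matches Xiulan: Elif ∈ Finance.
Suppose Elif ∈ Budget: no assignment then satisfies all the clues, so Elif ∉ Budget.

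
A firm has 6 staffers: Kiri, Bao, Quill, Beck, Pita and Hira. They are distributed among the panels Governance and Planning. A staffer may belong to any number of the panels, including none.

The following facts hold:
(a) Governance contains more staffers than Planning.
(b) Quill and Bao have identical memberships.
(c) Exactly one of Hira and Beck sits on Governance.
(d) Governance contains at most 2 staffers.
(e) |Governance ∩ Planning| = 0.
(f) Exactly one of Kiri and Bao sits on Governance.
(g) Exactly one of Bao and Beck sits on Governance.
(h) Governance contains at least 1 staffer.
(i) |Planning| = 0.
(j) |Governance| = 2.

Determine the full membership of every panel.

Governance = {Beck, Kiri}; Planning = {}

(i): Planning already has 0, so the rest are out.
Suppose Kiri ∉ Governance: no assignment then satisfies all the clues, so Kiri ∈ Governance.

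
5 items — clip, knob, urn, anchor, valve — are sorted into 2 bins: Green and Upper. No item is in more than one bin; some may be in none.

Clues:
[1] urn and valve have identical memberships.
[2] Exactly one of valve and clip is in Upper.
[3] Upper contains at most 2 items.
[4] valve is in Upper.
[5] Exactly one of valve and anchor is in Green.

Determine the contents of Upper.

Upper = {urn, valve}

From (4): valve ∈ Upper.
(1): urn matches valve: urn ∉ Green.
(1): urn matches valve: urn ∈ Upper.
(2) (exactly one): clip ∉ Upper.
(3): Upper already has 2, so the rest are out.
(5) (exactly one): anchor ∈ Green.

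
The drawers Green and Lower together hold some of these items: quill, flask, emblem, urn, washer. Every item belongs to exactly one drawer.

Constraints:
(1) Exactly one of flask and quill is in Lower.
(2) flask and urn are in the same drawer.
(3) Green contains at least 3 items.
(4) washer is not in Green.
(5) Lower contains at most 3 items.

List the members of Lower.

Lower = {quill, washer}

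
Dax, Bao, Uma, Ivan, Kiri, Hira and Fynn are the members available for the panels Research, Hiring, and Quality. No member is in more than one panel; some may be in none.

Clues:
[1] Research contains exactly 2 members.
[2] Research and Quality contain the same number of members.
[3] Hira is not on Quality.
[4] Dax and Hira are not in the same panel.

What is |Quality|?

2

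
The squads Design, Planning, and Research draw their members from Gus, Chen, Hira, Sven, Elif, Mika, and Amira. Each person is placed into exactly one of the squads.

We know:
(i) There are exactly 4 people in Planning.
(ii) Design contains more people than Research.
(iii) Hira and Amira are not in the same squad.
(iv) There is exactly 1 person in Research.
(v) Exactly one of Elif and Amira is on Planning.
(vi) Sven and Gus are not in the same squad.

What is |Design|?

2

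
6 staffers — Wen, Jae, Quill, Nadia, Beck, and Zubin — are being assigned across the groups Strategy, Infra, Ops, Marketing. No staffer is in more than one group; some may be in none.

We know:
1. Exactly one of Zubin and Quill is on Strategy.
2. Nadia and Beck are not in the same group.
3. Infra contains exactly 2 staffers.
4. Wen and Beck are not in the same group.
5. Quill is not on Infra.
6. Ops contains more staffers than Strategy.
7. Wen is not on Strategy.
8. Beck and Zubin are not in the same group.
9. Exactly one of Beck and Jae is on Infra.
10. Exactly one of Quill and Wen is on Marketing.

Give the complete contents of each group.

Strategy = {Zubin}; Infra = {Jae, Nadia}; Ops = {Beck, Quill}; Marketing = {Wen}

From (5): Quill ∉ Infra.
From (7): Wen ∉ Strategy.
Suppose Wen ∈ Infra: no assignment then satisfies all the clues, so Wen ∉ Infra.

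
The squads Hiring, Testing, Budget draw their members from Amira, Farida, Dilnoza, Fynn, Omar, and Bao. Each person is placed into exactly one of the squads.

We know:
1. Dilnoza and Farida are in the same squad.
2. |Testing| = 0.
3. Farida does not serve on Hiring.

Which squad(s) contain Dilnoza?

From (3): Farida ∉ Hiring.
(1): Dilnoza matches Farida: Dilnoza ∉ Hiring.
(2): Testing already has 0, so the rest are out.
Only one squad left: Farida ∈ Budget.
Only one squad left: Dilnoza ∈ Budget.

Dilnoza: Budget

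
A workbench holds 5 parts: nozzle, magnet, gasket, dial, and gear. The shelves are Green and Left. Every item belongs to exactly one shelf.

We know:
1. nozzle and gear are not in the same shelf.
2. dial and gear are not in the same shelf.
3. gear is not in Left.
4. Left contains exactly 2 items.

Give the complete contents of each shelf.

Green = {gasket, gear, magnet}; Left = {dial, nozzle}

From (3): gear ∉ Left.
Only one shelf left: gear ∈ Green.
(1): nozzle ∉ Green.
(2): dial ∉ Green.
Only one shelf left: nozzle ∈ Left.
Only one shelf left: dial ∈ Left.
(4): Left already has 2, so the rest are out.
Only one shelf left: magnet ∈ Green.
Only one shelf left: gasket ∈ Green.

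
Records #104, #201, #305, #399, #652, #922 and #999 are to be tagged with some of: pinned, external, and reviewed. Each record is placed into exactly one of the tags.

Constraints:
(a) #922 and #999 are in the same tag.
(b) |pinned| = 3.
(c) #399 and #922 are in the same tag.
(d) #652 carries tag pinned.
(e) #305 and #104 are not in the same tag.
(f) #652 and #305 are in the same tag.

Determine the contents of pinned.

pinned = {#201, #305, #652}

From (d): #652 ∈ pinned.
(f): #305 matches #652: #305 ∈ pinned.
(e): #104 ∉ pinned.
Suppose #201 ∉ pinned: no assignment then satisfies all the clues, so #201 ∈ pinned.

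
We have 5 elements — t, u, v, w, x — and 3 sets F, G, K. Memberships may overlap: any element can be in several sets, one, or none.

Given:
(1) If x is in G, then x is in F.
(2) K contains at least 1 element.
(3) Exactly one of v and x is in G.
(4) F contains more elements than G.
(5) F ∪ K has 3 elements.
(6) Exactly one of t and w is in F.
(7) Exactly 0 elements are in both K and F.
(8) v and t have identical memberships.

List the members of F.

F = {w, x}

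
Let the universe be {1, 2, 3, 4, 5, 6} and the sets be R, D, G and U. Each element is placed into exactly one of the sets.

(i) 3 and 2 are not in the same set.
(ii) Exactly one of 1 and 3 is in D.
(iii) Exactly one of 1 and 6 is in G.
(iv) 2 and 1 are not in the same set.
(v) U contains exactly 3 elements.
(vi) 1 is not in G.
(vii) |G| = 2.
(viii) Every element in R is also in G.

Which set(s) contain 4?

From (vi): 1 ∉ G.
(iii) (exactly one): 6 ∈ G.
(viii) contrapositive: 1 ∉ R.
Suppose 4 ∈ R: no assignment then satisfies all the clues, so 4 ∉ R.

4: U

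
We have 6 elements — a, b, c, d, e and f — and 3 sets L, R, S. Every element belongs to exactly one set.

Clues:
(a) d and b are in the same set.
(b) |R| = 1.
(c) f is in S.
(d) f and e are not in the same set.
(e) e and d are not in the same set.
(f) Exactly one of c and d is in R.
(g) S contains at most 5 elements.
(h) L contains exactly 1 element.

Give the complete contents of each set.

L = {e}; R = {c}; S = {a, b, d, f}

From (c): f ∈ S.
(d): e ∉ S.
Suppose a ∈ L: no assignment then satisfies all the clues, so a ∉ L.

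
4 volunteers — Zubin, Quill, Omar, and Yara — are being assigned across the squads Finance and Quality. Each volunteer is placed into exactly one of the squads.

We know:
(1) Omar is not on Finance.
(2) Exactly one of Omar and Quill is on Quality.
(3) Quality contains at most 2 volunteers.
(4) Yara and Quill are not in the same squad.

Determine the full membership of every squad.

Finance = {Quill, Zubin}; Quality = {Omar, Yara}

From (1): Omar ∉ Finance.
Only one squad left: Omar ∈ Quality.
(2) (exactly one): Quill ∉ Quality.
Only one squad left: Quill ∈ Finance.
(4): Yara ∉ Finance.
Only one squad left: Yara ∈ Quality.
(3): Quality already has 2, so the rest are out.
Only one squad left: Zubin ∈ Finance.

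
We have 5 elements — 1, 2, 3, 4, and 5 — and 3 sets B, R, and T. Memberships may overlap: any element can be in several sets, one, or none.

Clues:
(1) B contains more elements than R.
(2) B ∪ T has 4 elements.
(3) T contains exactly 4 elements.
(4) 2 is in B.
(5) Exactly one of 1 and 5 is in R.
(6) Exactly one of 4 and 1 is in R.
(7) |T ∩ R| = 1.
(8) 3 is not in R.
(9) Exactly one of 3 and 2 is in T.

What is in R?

R = {1}

From (4): 2 ∈ B.
From (8): 3 ∉ R.
Suppose 1 ∉ R: no assignment then satisfies all the clues, so 1 ∈ R.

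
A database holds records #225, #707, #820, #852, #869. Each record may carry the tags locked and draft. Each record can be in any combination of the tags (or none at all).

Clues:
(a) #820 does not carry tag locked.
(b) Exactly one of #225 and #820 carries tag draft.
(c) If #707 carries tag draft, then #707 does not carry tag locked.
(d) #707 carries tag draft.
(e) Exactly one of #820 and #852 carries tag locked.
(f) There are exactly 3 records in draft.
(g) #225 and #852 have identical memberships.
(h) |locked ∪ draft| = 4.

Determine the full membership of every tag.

From (a): #820 ∉ locked.
From (d): #707 ∈ draft.
(c): #707 ∉ locked.
(e) (exactly one): #852 ∈ locked.
(g): #225 matches #852: #225 ∈ locked.
Suppose #225 ∉ draft: no assignment then satisfies all the clues, so #225 ∈ draft.

locked = {#225, #852, #869}; draft = {#225, #707, #852}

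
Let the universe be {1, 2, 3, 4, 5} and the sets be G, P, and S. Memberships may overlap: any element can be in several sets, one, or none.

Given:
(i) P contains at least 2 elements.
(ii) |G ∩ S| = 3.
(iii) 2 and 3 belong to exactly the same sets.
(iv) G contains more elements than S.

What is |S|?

3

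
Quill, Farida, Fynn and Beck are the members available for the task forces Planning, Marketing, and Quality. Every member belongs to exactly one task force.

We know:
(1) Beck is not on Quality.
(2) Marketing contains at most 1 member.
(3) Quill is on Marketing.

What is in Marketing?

Marketing = {Quill}

From (1): Beck ∉ Quality.
From (3): Quill ∈ Marketing.
(2): Marketing already has 1, so the rest are out.
Only one task force left: Beck ∈ Planning.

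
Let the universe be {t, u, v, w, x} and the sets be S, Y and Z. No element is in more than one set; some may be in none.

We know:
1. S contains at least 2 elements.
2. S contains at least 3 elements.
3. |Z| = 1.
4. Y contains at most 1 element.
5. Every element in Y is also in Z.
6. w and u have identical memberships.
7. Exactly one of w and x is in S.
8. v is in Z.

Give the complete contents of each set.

From (8): v ∈ Z.
(3): Z already has 1, so the rest are out.
(5) contrapositive: t ∉ Y.
(5) contrapositive: u ∉ Y.
(5) contrapositive: w ∉ Y.
(5) contrapositive: x ∉ Y.
Suppose t ∉ S: no assignment then satisfies all the clues, so t ∈ S.

S = {t, u, w}; Y = {}; Z = {v}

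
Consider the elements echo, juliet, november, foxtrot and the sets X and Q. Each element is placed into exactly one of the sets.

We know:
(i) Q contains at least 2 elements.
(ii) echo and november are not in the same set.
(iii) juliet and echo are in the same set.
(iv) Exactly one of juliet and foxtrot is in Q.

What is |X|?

2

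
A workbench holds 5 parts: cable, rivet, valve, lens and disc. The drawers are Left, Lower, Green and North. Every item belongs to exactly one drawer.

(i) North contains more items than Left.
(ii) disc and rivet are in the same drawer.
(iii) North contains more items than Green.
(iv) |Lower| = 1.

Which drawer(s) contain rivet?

rivet: North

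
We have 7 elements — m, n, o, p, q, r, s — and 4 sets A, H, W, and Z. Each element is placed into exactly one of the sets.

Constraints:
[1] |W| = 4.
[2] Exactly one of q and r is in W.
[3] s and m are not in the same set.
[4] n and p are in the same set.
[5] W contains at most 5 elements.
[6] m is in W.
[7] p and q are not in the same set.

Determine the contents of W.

W = {m, n, p, r}

From (6): m ∈ W.
(3): s ∉ W.
Suppose n ∉ W: no assignment then satisfies all the clues, so n ∈ W.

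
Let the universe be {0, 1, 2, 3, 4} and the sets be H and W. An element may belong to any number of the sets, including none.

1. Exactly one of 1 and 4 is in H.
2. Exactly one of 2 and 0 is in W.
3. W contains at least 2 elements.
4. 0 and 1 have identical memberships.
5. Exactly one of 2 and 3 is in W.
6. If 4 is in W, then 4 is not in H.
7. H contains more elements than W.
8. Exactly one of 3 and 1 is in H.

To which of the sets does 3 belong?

3: none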